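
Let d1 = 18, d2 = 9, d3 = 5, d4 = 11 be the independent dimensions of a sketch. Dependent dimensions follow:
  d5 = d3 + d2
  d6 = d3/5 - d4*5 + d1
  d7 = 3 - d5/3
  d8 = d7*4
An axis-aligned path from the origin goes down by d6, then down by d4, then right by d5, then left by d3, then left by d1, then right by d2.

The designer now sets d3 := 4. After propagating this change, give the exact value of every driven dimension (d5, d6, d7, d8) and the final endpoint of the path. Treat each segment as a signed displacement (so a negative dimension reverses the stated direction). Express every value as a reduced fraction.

d5 = 13
d6 = -181/5
d7 = -4/3
d8 = -16/3
endpoint = (0, 126/5)

Apply edit: d3 := 4
  d5 = d3 + d2 = 13
  d6 = d3/5 - d4*5 + d1 = -181/5
  d7 = 3 - d5/3 = -4/3
  d8 = d7*4 = -16/3
Walk from origin (0, 0):
  seg 1: down by d6 = -181/5 → (0, 181/5)
  seg 2: down by d4 = 11 → (0, 126/5)
  seg 3: right by d5 = 13 → (13, 126/5)
  seg 4: left by d3 = 4 → (9, 126/5)
  seg 5: left by d1 = 18 → (-9, 126/5)
  seg 6: right by d2 = 9 → (0, 126/5)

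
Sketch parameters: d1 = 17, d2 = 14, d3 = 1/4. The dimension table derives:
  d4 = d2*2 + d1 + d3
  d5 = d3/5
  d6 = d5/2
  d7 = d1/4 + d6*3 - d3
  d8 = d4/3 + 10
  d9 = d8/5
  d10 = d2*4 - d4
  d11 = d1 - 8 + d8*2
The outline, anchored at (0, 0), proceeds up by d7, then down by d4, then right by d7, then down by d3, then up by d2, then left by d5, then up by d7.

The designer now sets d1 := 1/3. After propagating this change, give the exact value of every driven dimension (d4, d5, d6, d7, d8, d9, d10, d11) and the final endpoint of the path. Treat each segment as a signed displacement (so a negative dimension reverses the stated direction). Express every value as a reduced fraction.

d4 = 343/12
d5 = 1/20
d6 = 1/40
d7 = -11/120
d8 = 703/36
d9 = 703/180
d10 = 329/12
d11 = 565/18
endpoint = (-17/120, -901/60)

Apply edit: d1 := 1/3
  d4 = d2*2 + d1 + d3 = 343/12
  d5 = d3/5 = 1/20
  d6 = d5/2 = 1/40
  d7 = d1/4 + d6*3 - d3 = -11/120
  d8 = d4/3 + 10 = 703/36
  d9 = d8/5 = 703/180
  d10 = d2*4 - d4 = 329/12
  d11 = d1 - 8 + d8*2 = 565/18
Walk from origin (0, 0):
  seg 1: up by d7 = -11/120 → (0, -11/120)
  seg 2: down by d4 = 343/12 → (0, -1147/40)
  seg 3: right by d7 = -11/120 → (-11/120, -1147/40)
  seg 4: down by d3 = 1/4 → (-11/120, -1157/40)
  seg 5: up by d2 = 14 → (-11/120, -597/40)
  seg 6: left by d5 = 1/20 → (-17/120, -597/40)
  seg 7: up by d7 = -11/120 → (-17/120, -901/60)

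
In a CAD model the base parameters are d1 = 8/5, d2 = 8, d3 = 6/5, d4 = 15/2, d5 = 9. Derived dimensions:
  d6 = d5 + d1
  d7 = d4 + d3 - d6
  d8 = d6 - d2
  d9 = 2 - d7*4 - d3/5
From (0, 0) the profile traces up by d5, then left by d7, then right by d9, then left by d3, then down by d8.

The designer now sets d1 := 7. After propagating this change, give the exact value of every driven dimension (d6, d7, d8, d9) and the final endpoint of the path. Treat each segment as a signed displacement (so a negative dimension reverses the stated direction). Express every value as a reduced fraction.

d6 = 16
d7 = -73/10
d8 = 8
d9 = 774/25
endpoint = (1853/50, 1)

Apply edit: d1 := 7
  d6 = d5 + d1 = 16
  d7 = d4 + d3 - d6 = -73/10
  d8 = d6 - d2 = 8
  d9 = 2 - d7*4 - d3/5 = 774/25
Walk from origin (0, 0):
  seg 1: up by d5 = 9 → (0, 9)
  seg 2: left by d7 = -73/10 → (73/10, 9)
  seg 3: right by d9 = 774/25 → (1913/50, 9)
  seg 4: left by d3 = 6/5 → (1853/50, 9)
  seg 5: down by d8 = 8 → (1853/50, 1)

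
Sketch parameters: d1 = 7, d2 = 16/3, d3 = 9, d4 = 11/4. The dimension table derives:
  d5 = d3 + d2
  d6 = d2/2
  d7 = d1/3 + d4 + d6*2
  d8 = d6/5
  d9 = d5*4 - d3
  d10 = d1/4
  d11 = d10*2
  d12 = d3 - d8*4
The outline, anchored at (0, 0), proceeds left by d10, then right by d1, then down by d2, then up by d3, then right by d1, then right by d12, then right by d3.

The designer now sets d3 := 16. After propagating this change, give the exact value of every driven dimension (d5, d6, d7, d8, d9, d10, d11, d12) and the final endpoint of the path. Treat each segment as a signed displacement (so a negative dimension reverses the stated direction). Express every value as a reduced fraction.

d5 = 64/3
d6 = 8/3
d7 = 125/12
d8 = 8/15
d9 = 208/3
d10 = 7/4
d11 = 7/2
d12 = 208/15
endpoint = (2527/60, 32/3)

Apply edit: d3 := 16
  d5 = d3 + d2 = 64/3
  d6 = d2/2 = 8/3
  d7 = d1/3 + d4 + d6*2 = 125/12
  d8 = d6/5 = 8/15
  d9 = d5*4 - d3 = 208/3
  d10 = d1/4 = 7/4
  d11 = d10*2 = 7/2
  d12 = d3 - d8*4 = 208/15
Walk from origin (0, 0):
  seg 1: left by d10 = 7/4 → (-7/4, 0)
  seg 2: right by d1 = 7 → (21/4, 0)
  seg 3: down by d2 = 16/3 → (21/4, -16/3)
  seg 4: up by d3 = 16 → (21/4, 32/3)
  seg 5: right by d1 = 7 → (49/4, 32/3)
  seg 6: right by d12 = 208/15 → (1567/60, 32/3)
  seg 7: right by d3 = 16 → (2527/60, 32/3)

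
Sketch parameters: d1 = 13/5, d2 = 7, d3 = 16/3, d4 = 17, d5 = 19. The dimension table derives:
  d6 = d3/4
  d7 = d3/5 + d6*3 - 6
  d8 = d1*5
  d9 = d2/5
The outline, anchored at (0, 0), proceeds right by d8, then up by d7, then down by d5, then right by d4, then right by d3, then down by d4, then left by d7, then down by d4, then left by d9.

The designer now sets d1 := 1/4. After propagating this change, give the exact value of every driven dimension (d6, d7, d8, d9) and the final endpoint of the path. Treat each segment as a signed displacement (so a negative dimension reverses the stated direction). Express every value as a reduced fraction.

d6 = 4/3
d7 = -14/15
d8 = 5/4
d9 = 7/5
endpoint = (1387/60, -809/15)

Apply edit: d1 := 1/4
  d6 = d3/4 = 4/3
  d7 = d3/5 + d6*3 - 6 = -14/15
  d8 = d1*5 = 5/4
  d9 = d2/5 = 7/5
Walk from origin (0, 0):
  seg 1: right by d8 = 5/4 → (5/4, 0)
  seg 2: up by d7 = -14/15 → (5/4, -14/15)
  seg 3: down by d5 = 19 → (5/4, -299/15)
  seg 4: right by d4 = 17 → (73/4, -299/15)
  seg 5: right by d3 = 16/3 → (283/12, -299/15)
  seg 6: down by d4 = 17 → (283/12, -554/15)
  seg 7: left by d7 = -14/15 → (1471/60, -554/15)
  seg 8: down by d4 = 17 → (1471/60, -809/15)
  seg 9: left by d9 = 7/5 → (1387/60, -809/15)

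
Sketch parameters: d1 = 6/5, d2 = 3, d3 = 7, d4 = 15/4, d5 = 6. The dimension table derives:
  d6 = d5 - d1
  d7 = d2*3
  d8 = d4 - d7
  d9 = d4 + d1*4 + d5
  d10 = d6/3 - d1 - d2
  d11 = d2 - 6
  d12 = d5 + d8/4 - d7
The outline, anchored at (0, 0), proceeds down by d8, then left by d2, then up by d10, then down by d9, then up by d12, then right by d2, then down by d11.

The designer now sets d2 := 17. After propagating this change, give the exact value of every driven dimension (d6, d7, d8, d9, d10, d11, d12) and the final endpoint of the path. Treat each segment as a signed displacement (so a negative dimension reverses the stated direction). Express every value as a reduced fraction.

Apply edit: d2 := 17
  d6 = d5 - d1 = 24/5
  d7 = d2*3 = 51
  d8 = d4 - d7 = -189/4
  d9 = d4 + d1*4 + d5 = 291/20
  d10 = d6/3 - d1 - d2 = -83/5
  d11 = d2 - 6 = 11
  d12 = d5 + d8/4 - d7 = -909/16
Walk from origin (0, 0):
  seg 1: down by d8 = -189/4 → (0, 189/4)
  seg 2: left by d2 = 17 → (-17, 189/4)
  seg 3: up by d10 = -83/5 → (-17, 613/20)
  seg 4: down by d9 = 291/20 → (-17, 161/10)
  seg 5: up by d12 = -909/16 → (-17, -3257/80)
  seg 6: right by d2 = 17 → (0, -3257/80)
  seg 7: down by d11 = 11 → (0, -4137/80)

d6 = 24/5
d7 = 51
d8 = -189/4
d9 = 291/20
d10 = -83/5
d11 = 11
d12 = -909/16
endpoint = (0, -4137/80)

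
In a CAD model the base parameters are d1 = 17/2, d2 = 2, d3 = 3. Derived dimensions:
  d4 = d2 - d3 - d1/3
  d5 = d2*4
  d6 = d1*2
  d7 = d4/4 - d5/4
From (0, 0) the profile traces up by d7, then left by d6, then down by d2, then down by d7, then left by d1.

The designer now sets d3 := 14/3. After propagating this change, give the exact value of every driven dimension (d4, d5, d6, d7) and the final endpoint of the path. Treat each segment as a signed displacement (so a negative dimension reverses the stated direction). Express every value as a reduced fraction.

Apply edit: d3 := 14/3
  d4 = d2 - d3 - d1/3 = -11/2
  d5 = d2*4 = 8
  d6 = d1*2 = 17
  d7 = d4/4 - d5/4 = -27/8
Walk from origin (0, 0):
  seg 1: up by d7 = -27/8 → (0, -27/8)
  seg 2: left by d6 = 17 → (-17, -27/8)
  seg 3: down by d2 = 2 → (-17, -43/8)
  seg 4: down by d7 = -27/8 → (-17, -2)
  seg 5: left by d1 = 17/2 → (-51/2, -2)

d4 = -11/2
d5 = 8
d6 = 17
d7 = -27/8
endpoint = (-51/2, -2)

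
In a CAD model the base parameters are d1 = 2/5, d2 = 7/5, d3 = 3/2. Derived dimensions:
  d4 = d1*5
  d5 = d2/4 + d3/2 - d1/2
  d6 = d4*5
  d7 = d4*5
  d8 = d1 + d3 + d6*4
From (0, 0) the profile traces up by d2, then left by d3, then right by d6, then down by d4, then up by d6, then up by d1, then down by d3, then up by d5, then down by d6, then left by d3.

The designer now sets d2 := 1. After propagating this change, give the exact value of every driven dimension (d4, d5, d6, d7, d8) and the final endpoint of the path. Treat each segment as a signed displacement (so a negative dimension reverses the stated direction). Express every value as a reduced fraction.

Apply edit: d2 := 1
  d4 = d1*5 = 2
  d5 = d2/4 + d3/2 - d1/2 = 4/5
  d6 = d4*5 = 10
  d7 = d4*5 = 10
  d8 = d1 + d3 + d6*4 = 419/10
Walk from origin (0, 0):
  seg 1: up by d2 = 1 → (0, 1)
  seg 2: left by d3 = 3/2 → (-3/2, 1)
  seg 3: right by d6 = 10 → (17/2, 1)
  seg 4: down by d4 = 2 → (17/2, -1)
  seg 5: up by d6 = 10 → (17/2, 9)
  seg 6: up by d1 = 2/5 → (17/2, 47/5)
  seg 7: down by d3 = 3/2 → (17/2, 79/10)
  seg 8: up by d5 = 4/5 → (17/2, 87/10)
  seg 9: down by d6 = 10 → (17/2, -13/10)
  seg 10: left by d3 = 3/2 → (7, -13/10)

d4 = 2
d5 = 4/5
d6 = 10
d7 = 10
d8 = 419/10
endpoint = (7, -13/10)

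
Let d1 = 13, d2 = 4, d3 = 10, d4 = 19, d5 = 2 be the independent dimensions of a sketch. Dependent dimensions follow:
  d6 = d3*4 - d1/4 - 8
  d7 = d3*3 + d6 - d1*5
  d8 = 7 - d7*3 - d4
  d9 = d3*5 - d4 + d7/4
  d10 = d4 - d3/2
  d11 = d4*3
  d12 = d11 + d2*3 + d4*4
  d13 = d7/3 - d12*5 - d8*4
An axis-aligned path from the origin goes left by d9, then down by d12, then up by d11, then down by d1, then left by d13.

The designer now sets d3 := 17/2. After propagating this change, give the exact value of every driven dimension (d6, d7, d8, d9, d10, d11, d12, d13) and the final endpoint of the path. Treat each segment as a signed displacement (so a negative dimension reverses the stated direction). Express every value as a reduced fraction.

d6 = 91/4
d7 = -67/4
d8 = 153/4
d9 = 309/16
d10 = 59/4
d11 = 57
d12 = 145
d13 = -10603/12
endpoint = (41485/48, -101)

Apply edit: d3 := 17/2
  d6 = d3*4 - d1/4 - 8 = 91/4
  d7 = d3*3 + d6 - d1*5 = -67/4
  d8 = 7 - d7*3 - d4 = 153/4
  d9 = d3*5 - d4 + d7/4 = 309/16
  d10 = d4 - d3/2 = 59/4
  d11 = d4*3 = 57
  d12 = d11 + d2*3 + d4*4 = 145
  d13 = d7/3 - d12*5 - d8*4 = -10603/12
Walk from origin (0, 0):
  seg 1: left by d9 = 309/16 → (-309/16, 0)
  seg 2: down by d12 = 145 → (-309/16, -145)
  seg 3: up by d11 = 57 → (-309/16, -88)
  seg 4: down by d1 = 13 → (-309/16, -101)
  seg 5: left by d13 = -10603/12 → (41485/48, -101)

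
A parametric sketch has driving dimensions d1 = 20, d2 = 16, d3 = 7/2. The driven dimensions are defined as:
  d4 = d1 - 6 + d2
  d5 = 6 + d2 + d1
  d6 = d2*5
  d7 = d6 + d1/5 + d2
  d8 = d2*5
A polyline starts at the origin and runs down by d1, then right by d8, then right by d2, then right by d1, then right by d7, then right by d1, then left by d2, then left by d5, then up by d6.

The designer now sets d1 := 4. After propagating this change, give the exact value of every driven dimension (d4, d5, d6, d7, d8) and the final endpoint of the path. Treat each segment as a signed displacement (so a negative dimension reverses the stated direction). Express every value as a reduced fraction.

d4 = 14
d5 = 26
d6 = 80
d7 = 484/5
d8 = 80
endpoint = (794/5, 76)

Apply edit: d1 := 4
  d4 = d1 - 6 + d2 = 14
  d5 = 6 + d2 + d1 = 26
  d6 = d2*5 = 80
  d7 = d6 + d1/5 + d2 = 484/5
  d8 = d2*5 = 80
Walk from origin (0, 0):
  seg 1: down by d1 = 4 → (0, -4)
  seg 2: right by d8 = 80 → (80, -4)
  seg 3: right by d2 = 16 → (96, -4)
  seg 4: right by d1 = 4 → (100, -4)
  seg 5: right by d7 = 484/5 → (984/5, -4)
  seg 6: right by d1 = 4 → (1004/5, -4)
  seg 7: left by d2 = 16 → (924/5, -4)
  seg 8: left by d5 = 26 → (794/5, -4)
  seg 9: up by d6 = 80 → (794/5, 76)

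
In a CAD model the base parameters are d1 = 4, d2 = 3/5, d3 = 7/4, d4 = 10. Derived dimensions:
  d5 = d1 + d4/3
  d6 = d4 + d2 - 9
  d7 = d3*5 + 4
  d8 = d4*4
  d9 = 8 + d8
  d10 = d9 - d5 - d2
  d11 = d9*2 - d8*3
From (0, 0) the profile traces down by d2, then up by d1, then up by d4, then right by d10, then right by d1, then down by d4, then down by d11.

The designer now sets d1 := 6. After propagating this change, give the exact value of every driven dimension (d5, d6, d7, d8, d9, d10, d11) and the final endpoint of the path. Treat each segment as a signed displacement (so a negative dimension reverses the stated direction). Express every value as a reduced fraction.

d5 = 28/3
d6 = 8/5
d7 = 51/4
d8 = 40
d9 = 48
d10 = 571/15
d11 = -24
endpoint = (661/15, 147/5)

Apply edit: d1 := 6
  d5 = d1 + d4/3 = 28/3
  d6 = d4 + d2 - 9 = 8/5
  d7 = d3*5 + 4 = 51/4
  d8 = d4*4 = 40
  d9 = 8 + d8 = 48
  d10 = d9 - d5 - d2 = 571/15
  d11 = d9*2 - d8*3 = -24
Walk from origin (0, 0):
  seg 1: down by d2 = 3/5 → (0, -3/5)
  seg 2: up by d1 = 6 → (0, 27/5)
  seg 3: up by d4 = 10 → (0, 77/5)
  seg 4: right by d10 = 571/15 → (571/15, 77/5)
  seg 5: right by d1 = 6 → (661/15, 77/5)
  seg 6: down by d4 = 10 → (661/15, 27/5)
  seg 7: down by d11 = -24 → (661/15, 147/5)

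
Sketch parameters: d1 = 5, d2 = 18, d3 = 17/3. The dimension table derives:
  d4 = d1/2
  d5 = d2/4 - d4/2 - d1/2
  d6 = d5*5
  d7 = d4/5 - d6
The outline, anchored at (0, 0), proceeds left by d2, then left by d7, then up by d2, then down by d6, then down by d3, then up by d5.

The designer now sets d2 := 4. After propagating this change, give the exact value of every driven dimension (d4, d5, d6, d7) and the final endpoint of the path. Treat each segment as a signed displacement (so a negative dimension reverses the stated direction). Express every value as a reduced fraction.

Apply edit: d2 := 4
  d4 = d1/2 = 5/2
  d5 = d2/4 - d4/2 - d1/2 = -11/4
  d6 = d5*5 = -55/4
  d7 = d4/5 - d6 = 57/4
Walk from origin (0, 0):
  seg 1: left by d2 = 4 → (-4, 0)
  seg 2: left by d7 = 57/4 → (-73/4, 0)
  seg 3: up by d2 = 4 → (-73/4, 4)
  seg 4: down by d6 = -55/4 → (-73/4, 71/4)
  seg 5: down by d3 = 17/3 → (-73/4, 145/12)
  seg 6: up by d5 = -11/4 → (-73/4, 28/3)

d4 = 5/2
d5 = -11/4
d6 = -55/4
d7 = 57/4
endpoint = (-73/4, 28/3)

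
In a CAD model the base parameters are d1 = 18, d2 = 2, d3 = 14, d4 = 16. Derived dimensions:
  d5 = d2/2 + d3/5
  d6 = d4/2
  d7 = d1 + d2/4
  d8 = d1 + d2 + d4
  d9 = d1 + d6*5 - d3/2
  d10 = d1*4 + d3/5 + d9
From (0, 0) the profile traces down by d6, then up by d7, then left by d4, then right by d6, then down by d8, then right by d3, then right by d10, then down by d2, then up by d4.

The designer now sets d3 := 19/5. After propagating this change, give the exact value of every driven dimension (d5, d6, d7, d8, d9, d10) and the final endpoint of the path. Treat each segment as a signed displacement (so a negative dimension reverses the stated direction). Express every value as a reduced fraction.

Apply edit: d3 := 19/5
  d5 = d2/2 + d3/5 = 44/25
  d6 = d4/2 = 8
  d7 = d1 + d2/4 = 37/2
  d8 = d1 + d2 + d4 = 36
  d9 = d1 + d6*5 - d3/2 = 561/10
  d10 = d1*4 + d3/5 + d9 = 6443/50
Walk from origin (0, 0):
  seg 1: down by d6 = 8 → (0, -8)
  seg 2: up by d7 = 37/2 → (0, 21/2)
  seg 3: left by d4 = 16 → (-16, 21/2)
  seg 4: right by d6 = 8 → (-8, 21/2)
  seg 5: down by d8 = 36 → (-8, -51/2)
  seg 6: right by d3 = 19/5 → (-21/5, -51/2)
  seg 7: right by d10 = 6443/50 → (6233/50, -51/2)
  seg 8: down by d2 = 2 → (6233/50, -55/2)
  seg 9: up by d4 = 16 → (6233/50, -23/2)

d5 = 44/25
d6 = 8
d7 = 37/2
d8 = 36
d9 = 561/10
d10 = 6443/50
endpoint = (6233/50, -23/2)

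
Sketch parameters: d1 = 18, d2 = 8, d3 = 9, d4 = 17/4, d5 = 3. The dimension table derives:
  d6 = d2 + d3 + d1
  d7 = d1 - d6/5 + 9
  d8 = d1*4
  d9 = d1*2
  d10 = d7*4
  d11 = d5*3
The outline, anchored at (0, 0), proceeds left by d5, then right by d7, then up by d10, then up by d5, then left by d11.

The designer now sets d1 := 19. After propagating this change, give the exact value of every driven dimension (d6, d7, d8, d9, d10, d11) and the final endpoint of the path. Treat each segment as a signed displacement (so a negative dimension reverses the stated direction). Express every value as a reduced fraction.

Apply edit: d1 := 19
  d6 = d2 + d3 + d1 = 36
  d7 = d1 - d6/5 + 9 = 104/5
  d8 = d1*4 = 76
  d9 = d1*2 = 38
  d10 = d7*4 = 416/5
  d11 = d5*3 = 9
Walk from origin (0, 0):
  seg 1: left by d5 = 3 → (-3, 0)
  seg 2: right by d7 = 104/5 → (89/5, 0)
  seg 3: up by d10 = 416/5 → (89/5, 416/5)
  seg 4: up by d5 = 3 → (89/5, 431/5)
  seg 5: left by d11 = 9 → (44/5, 431/5)

d6 = 36
d7 = 104/5
d8 = 76
d9 = 38
d10 = 416/5
d11 = 9
endpoint = (44/5, 431/5)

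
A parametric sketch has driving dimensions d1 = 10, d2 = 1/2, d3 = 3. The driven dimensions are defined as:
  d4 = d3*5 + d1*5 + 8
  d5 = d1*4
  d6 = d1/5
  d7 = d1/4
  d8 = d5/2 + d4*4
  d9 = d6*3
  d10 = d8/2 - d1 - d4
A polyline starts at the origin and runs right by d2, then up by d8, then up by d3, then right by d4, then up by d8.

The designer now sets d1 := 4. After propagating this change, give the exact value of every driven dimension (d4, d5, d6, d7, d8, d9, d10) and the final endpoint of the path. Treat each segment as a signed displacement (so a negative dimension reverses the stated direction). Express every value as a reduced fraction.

Apply edit: d1 := 4
  d4 = d3*5 + d1*5 + 8 = 43
  d5 = d1*4 = 16
  d6 = d1/5 = 4/5
  d7 = d1/4 = 1
  d8 = d5/2 + d4*4 = 180
  d9 = d6*3 = 12/5
  d10 = d8/2 - d1 - d4 = 43
Walk from origin (0, 0):
  seg 1: right by d2 = 1/2 → (1/2, 0)
  seg 2: up by d8 = 180 → (1/2, 180)
  seg 3: up by d3 = 3 → (1/2, 183)
  seg 4: right by d4 = 43 → (87/2, 183)
  seg 5: up by d8 = 180 → (87/2, 363)

d4 = 43
d5 = 16
d6 = 4/5
d7 = 1
d8 = 180
d9 = 12/5
d10 = 43
endpoint = (87/2, 363)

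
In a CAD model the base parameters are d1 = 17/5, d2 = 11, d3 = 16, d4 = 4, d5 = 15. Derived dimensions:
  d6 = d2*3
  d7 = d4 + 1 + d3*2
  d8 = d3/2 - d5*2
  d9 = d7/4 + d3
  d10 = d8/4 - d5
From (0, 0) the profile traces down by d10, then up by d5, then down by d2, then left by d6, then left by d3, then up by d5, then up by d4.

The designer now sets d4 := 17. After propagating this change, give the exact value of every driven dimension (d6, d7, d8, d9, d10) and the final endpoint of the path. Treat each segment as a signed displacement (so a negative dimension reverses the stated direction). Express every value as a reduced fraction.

Apply edit: d4 := 17
  d6 = d2*3 = 33
  d7 = d4 + 1 + d3*2 = 50
  d8 = d3/2 - d5*2 = -22
  d9 = d7/4 + d3 = 57/2
  d10 = d8/4 - d5 = -41/2
Walk from origin (0, 0):
  seg 1: down by d10 = -41/2 → (0, 41/2)
  seg 2: up by d5 = 15 → (0, 71/2)
  seg 3: down by d2 = 11 → (0, 49/2)
  seg 4: left by d6 = 33 → (-33, 49/2)
  seg 5: left by d3 = 16 → (-49, 49/2)
  seg 6: up by d5 = 15 → (-49, 79/2)
  seg 7: up by d4 = 17 → (-49, 113/2)

d6 = 33
d7 = 50
d8 = -22
d9 = 57/2
d10 = -41/2
endpoint = (-49, 113/2)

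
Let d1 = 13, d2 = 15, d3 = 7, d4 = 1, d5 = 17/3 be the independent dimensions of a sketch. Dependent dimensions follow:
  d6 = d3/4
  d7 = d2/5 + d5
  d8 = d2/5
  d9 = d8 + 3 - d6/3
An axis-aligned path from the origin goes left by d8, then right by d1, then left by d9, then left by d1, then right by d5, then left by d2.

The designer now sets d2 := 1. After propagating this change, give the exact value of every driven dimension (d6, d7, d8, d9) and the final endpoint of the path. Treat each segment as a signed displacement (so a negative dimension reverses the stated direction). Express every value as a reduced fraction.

Apply edit: d2 := 1
  d6 = d3/4 = 7/4
  d7 = d2/5 + d5 = 88/15
  d8 = d2/5 = 1/5
  d9 = d8 + 3 - d6/3 = 157/60
Walk from origin (0, 0):
  seg 1: left by d8 = 1/5 → (-1/5, 0)
  seg 2: right by d1 = 13 → (64/5, 0)
  seg 3: left by d9 = 157/60 → (611/60, 0)
  seg 4: left by d1 = 13 → (-169/60, 0)
  seg 5: right by d5 = 17/3 → (57/20, 0)
  seg 6: left by d2 = 1 → (37/20, 0)

d6 = 7/4
d7 = 88/15
d8 = 1/5
d9 = 157/60
endpoint = (37/20, 0)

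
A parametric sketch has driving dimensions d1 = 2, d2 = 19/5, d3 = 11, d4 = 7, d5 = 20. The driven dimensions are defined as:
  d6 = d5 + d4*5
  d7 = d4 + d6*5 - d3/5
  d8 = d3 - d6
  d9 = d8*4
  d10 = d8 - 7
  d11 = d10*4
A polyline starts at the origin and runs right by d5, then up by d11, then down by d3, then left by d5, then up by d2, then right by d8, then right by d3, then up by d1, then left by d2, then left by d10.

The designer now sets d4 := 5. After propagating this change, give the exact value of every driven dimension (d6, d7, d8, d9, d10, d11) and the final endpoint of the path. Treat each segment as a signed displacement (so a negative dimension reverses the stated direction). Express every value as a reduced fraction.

d6 = 45
d7 = 1139/5
d8 = -34
d9 = -136
d10 = -41
d11 = -164
endpoint = (71/5, -846/5)

Apply edit: d4 := 5
  d6 = d5 + d4*5 = 45
  d7 = d4 + d6*5 - d3/5 = 1139/5
  d8 = d3 - d6 = -34
  d9 = d8*4 = -136
  d10 = d8 - 7 = -41
  d11 = d10*4 = -164
Walk from origin (0, 0):
  seg 1: right by d5 = 20 → (20, 0)
  seg 2: up by d11 = -164 → (20, -164)
  seg 3: down by d3 = 11 → (20, -175)
  seg 4: left by d5 = 20 → (0, -175)
  seg 5: up by d2 = 19/5 → (0, -856/5)
  seg 6: right by d8 = -34 → (-34, -856/5)
  seg 7: right by d3 = 11 → (-23, -856/5)
  seg 8: up by d1 = 2 → (-23, -846/5)
  seg 9: left by d2 = 19/5 → (-134/5, -846/5)
  seg 10: left by d10 = -41 → (71/5, -846/5)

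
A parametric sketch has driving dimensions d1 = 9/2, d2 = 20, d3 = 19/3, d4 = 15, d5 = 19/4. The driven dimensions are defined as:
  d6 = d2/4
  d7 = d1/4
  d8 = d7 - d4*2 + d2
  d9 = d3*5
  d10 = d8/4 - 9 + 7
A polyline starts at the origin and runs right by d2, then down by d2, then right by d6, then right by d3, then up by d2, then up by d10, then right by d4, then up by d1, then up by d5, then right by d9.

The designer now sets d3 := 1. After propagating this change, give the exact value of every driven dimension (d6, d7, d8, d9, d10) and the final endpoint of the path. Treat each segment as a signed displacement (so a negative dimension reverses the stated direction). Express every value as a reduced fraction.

d6 = 5
d7 = 9/8
d8 = -71/8
d9 = 5
d10 = -135/32
endpoint = (46, 161/32)

Apply edit: d3 := 1
  d6 = d2/4 = 5
  d7 = d1/4 = 9/8
  d8 = d7 - d4*2 + d2 = -71/8
  d9 = d3*5 = 5
  d10 = d8/4 - 9 + 7 = -135/32
Walk from origin (0, 0):
  seg 1: right by d2 = 20 → (20, 0)
  seg 2: down by d2 = 20 → (20, -20)
  seg 3: right by d6 = 5 → (25, -20)
  seg 4: right by d3 = 1 → (26, -20)
  seg 5: up by d2 = 20 → (26, 0)
  seg 6: up by d10 = -135/32 → (26, -135/32)
  seg 7: right by d4 = 15 → (41, -135/32)
  seg 8: up by d1 = 9/2 → (41, 9/32)
  seg 9: up by d5 = 19/4 → (41, 161/32)
  seg 10: right by d9 = 5 → (46, 161/32)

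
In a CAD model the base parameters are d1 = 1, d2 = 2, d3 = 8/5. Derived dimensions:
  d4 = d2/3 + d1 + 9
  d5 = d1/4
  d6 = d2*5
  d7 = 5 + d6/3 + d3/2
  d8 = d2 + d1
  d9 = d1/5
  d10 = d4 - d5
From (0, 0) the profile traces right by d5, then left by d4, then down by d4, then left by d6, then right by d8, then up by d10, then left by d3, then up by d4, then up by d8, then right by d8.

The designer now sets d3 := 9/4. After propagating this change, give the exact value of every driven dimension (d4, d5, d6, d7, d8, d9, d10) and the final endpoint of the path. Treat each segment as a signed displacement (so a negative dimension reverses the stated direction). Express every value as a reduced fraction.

d4 = 32/3
d5 = 1/4
d6 = 10
d7 = 227/24
d8 = 3
d9 = 1/5
d10 = 125/12
endpoint = (-50/3, 161/12)

Apply edit: d3 := 9/4
  d4 = d2/3 + d1 + 9 = 32/3
  d5 = d1/4 = 1/4
  d6 = d2*5 = 10
  d7 = 5 + d6/3 + d3/2 = 227/24
  d8 = d2 + d1 = 3
  d9 = d1/5 = 1/5
  d10 = d4 - d5 = 125/12
Walk from origin (0, 0):
  seg 1: right by d5 = 1/4 → (1/4, 0)
  seg 2: left by d4 = 32/3 → (-125/12, 0)
  seg 3: down by d4 = 32/3 → (-125/12, -32/3)
  seg 4: left by d6 = 10 → (-245/12, -32/3)
  seg 5: right by d8 = 3 → (-209/12, -32/3)
  seg 6: up by d10 = 125/12 → (-209/12, -1/4)
  seg 7: left by d3 = 9/4 → (-59/3, -1/4)
  seg 8: up by d4 = 32/3 → (-59/3, 125/12)
  seg 9: up by d8 = 3 → (-59/3, 161/12)
  seg 10: right by d8 = 3 → (-50/3, 161/12)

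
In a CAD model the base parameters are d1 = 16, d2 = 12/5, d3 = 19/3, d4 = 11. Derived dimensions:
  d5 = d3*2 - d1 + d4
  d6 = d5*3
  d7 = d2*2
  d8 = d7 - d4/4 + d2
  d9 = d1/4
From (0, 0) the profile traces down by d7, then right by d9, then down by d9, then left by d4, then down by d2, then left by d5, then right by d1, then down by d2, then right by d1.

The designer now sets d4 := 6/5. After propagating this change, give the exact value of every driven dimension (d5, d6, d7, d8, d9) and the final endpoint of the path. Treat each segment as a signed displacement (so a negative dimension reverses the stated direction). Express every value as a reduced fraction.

Apply edit: d4 := 6/5
  d5 = d3*2 - d1 + d4 = -32/15
  d6 = d5*3 = -32/5
  d7 = d2*2 = 24/5
  d8 = d7 - d4/4 + d2 = 69/10
  d9 = d1/4 = 4
Walk from origin (0, 0):
  seg 1: down by d7 = 24/5 → (0, -24/5)
  seg 2: right by d9 = 4 → (4, -24/5)
  seg 3: down by d9 = 4 → (4, -44/5)
  seg 4: left by d4 = 6/5 → (14/5, -44/5)
  seg 5: down by d2 = 12/5 → (14/5, -56/5)
  seg 6: left by d5 = -32/15 → (74/15, -56/5)
  seg 7: right by d1 = 16 → (314/15, -56/5)
  seg 8: down by d2 = 12/5 → (314/15, -68/5)
  seg 9: right by d1 = 16 → (554/15, -68/5)

d5 = -32/15
d6 = -32/5
d7 = 24/5
d8 = 69/10
d9 = 4
endpoint = (554/15, -68/5)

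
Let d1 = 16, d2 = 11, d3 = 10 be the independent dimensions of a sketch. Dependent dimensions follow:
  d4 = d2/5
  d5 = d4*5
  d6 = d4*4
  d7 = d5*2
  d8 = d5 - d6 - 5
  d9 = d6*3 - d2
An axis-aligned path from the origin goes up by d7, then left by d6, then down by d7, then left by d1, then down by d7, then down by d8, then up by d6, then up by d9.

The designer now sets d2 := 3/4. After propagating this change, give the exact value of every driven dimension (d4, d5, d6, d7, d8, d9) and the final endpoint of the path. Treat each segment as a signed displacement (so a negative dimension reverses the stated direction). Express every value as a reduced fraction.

d4 = 3/20
d5 = 3/4
d6 = 3/5
d7 = 3/2
d8 = -97/20
d9 = 21/20
endpoint = (-83/5, 5)

Apply edit: d2 := 3/4
  d4 = d2/5 = 3/20
  d5 = d4*5 = 3/4
  d6 = d4*4 = 3/5
  d7 = d5*2 = 3/2
  d8 = d5 - d6 - 5 = -97/20
  d9 = d6*3 - d2 = 21/20
Walk from origin (0, 0):
  seg 1: up by d7 = 3/2 → (0, 3/2)
  seg 2: left by d6 = 3/5 → (-3/5, 3/2)
  seg 3: down by d7 = 3/2 → (-3/5, 0)
  seg 4: left by d1 = 16 → (-83/5, 0)
  seg 5: down by d7 = 3/2 → (-83/5, -3/2)
  seg 6: down by d8 = -97/20 → (-83/5, 67/20)
  seg 7: up by d6 = 3/5 → (-83/5, 79/20)
  seg 8: up by d9 = 21/20 → (-83/5, 5)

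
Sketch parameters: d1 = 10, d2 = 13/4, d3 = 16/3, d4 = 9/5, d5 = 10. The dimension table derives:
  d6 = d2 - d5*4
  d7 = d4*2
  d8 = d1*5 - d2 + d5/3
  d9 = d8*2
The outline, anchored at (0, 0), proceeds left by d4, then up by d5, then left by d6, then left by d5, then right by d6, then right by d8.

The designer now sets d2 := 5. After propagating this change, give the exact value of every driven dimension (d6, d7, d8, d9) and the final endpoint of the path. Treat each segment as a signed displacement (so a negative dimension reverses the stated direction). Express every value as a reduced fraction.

Apply edit: d2 := 5
  d6 = d2 - d5*4 = -35
  d7 = d4*2 = 18/5
  d8 = d1*5 - d2 + d5/3 = 145/3
  d9 = d8*2 = 290/3
Walk from origin (0, 0):
  seg 1: left by d4 = 9/5 → (-9/5, 0)
  seg 2: up by d5 = 10 → (-9/5, 10)
  seg 3: left by d6 = -35 → (166/5, 10)
  seg 4: left by d5 = 10 → (116/5, 10)
  seg 5: right by d6 = -35 → (-59/5, 10)
  seg 6: right by d8 = 145/3 → (548/15, 10)

d6 = -35
d7 = 18/5
d8 = 145/3
d9 = 290/3
endpoint = (548/15, 10)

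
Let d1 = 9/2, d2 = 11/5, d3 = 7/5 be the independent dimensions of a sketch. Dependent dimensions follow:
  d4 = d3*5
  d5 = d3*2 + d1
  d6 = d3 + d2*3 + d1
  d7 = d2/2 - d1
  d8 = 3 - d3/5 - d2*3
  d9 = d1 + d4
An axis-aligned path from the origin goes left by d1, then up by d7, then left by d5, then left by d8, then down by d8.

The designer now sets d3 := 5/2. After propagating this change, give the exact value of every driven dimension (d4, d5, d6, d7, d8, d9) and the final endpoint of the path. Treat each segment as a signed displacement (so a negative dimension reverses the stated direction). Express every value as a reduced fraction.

Apply edit: d3 := 5/2
  d4 = d3*5 = 25/2
  d5 = d3*2 + d1 = 19/2
  d6 = d3 + d2*3 + d1 = 68/5
  d7 = d2/2 - d1 = -17/5
  d8 = 3 - d3/5 - d2*3 = -41/10
  d9 = d1 + d4 = 17
Walk from origin (0, 0):
  seg 1: left by d1 = 9/2 → (-9/2, 0)
  seg 2: up by d7 = -17/5 → (-9/2, -17/5)
  seg 3: left by d5 = 19/2 → (-14, -17/5)
  seg 4: left by d8 = -41/10 → (-99/10, -17/5)
  seg 5: down by d8 = -41/10 → (-99/10, 7/10)

d4 = 25/2
d5 = 19/2
d6 = 68/5
d7 = -17/5
d8 = -41/10
d9 = 17
endpoint = (-99/10, 7/10)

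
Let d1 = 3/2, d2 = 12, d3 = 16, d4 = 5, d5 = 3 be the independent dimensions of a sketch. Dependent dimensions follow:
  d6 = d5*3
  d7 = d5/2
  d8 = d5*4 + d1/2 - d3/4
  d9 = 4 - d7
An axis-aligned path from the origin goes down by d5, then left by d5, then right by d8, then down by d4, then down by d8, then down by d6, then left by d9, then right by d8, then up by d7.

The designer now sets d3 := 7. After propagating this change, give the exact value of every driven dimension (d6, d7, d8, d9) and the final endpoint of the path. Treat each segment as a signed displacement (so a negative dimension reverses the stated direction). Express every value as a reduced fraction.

Apply edit: d3 := 7
  d6 = d5*3 = 9
  d7 = d5/2 = 3/2
  d8 = d5*4 + d1/2 - d3/4 = 11
  d9 = 4 - d7 = 5/2
Walk from origin (0, 0):
  seg 1: down by d5 = 3 → (0, -3)
  seg 2: left by d5 = 3 → (-3, -3)
  seg 3: right by d8 = 11 → (8, -3)
  seg 4: down by d4 = 5 → (8, -8)
  seg 5: down by d8 = 11 → (8, -19)
  seg 6: down by d6 = 9 → (8, -28)
  seg 7: left by d9 = 5/2 → (11/2, -28)
  seg 8: right by d8 = 11 → (33/2, -28)
  seg 9: up by d7 = 3/2 → (33/2, -53/2)

d6 = 9
d7 = 3/2
d8 = 11
d9 = 5/2
endpoint = (33/2, -53/2)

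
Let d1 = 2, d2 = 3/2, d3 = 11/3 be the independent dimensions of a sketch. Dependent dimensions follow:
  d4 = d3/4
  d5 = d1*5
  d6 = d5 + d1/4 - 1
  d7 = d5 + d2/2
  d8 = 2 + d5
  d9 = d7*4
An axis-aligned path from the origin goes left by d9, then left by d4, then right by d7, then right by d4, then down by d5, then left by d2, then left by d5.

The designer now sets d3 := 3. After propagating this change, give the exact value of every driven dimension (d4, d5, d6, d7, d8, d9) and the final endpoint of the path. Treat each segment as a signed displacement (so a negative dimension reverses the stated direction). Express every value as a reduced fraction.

Apply edit: d3 := 3
  d4 = d3/4 = 3/4
  d5 = d1*5 = 10
  d6 = d5 + d1/4 - 1 = 19/2
  d7 = d5 + d2/2 = 43/4
  d8 = 2 + d5 = 12
  d9 = d7*4 = 43
Walk from origin (0, 0):
  seg 1: left by d9 = 43 → (-43, 0)
  seg 2: left by d4 = 3/4 → (-175/4, 0)
  seg 3: right by d7 = 43/4 → (-33, 0)
  seg 4: right by d4 = 3/4 → (-129/4, 0)
  seg 5: down by d5 = 10 → (-129/4, -10)
  seg 6: left by d2 = 3/2 → (-135/4, -10)
  seg 7: left by d5 = 10 → (-175/4, -10)

d4 = 3/4
d5 = 10
d6 = 19/2
d7 = 43/4
d8 = 12
d9 = 43
endpoint = (-175/4, -10)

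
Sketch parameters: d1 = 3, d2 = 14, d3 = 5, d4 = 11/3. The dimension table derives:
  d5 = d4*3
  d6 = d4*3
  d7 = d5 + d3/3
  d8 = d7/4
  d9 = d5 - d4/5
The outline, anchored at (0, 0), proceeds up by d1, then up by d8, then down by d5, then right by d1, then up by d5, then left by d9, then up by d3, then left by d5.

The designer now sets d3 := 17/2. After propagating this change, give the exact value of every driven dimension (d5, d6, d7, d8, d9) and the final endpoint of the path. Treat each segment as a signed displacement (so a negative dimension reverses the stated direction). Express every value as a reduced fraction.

Apply edit: d3 := 17/2
  d5 = d4*3 = 11
  d6 = d4*3 = 11
  d7 = d5 + d3/3 = 83/6
  d8 = d7/4 = 83/24
  d9 = d5 - d4/5 = 154/15
Walk from origin (0, 0):
  seg 1: up by d1 = 3 → (0, 3)
  seg 2: up by d8 = 83/24 → (0, 155/24)
  seg 3: down by d5 = 11 → (0, -109/24)
  seg 4: right by d1 = 3 → (3, -109/24)
  seg 5: up by d5 = 11 → (3, 155/24)
  seg 6: left by d9 = 154/15 → (-109/15, 155/24)
  seg 7: up by d3 = 17/2 → (-109/15, 359/24)
  seg 8: left by d5 = 11 → (-274/15, 359/24)

d5 = 11
d6 = 11
d7 = 83/6
d8 = 83/24
d9 = 154/15
endpoint = (-274/15, 359/24)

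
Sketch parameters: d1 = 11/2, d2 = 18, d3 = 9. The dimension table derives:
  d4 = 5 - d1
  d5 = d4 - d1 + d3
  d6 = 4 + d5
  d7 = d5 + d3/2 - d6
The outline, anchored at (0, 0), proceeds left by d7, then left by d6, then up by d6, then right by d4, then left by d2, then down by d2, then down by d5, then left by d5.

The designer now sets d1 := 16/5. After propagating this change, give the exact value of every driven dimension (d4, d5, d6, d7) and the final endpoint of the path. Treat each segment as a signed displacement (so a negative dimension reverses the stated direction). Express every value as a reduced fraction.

d4 = 9/5
d5 = 38/5
d6 = 58/5
d7 = 1/2
endpoint = (-359/10, -14)

Apply edit: d1 := 16/5
  d4 = 5 - d1 = 9/5
  d5 = d4 - d1 + d3 = 38/5
  d6 = 4 + d5 = 58/5
  d7 = d5 + d3/2 - d6 = 1/2
Walk from origin (0, 0):
  seg 1: left by d7 = 1/2 → (-1/2, 0)
  seg 2: left by d6 = 58/5 → (-121/10, 0)
  seg 3: up by d6 = 58/5 → (-121/10, 58/5)
  seg 4: right by d4 = 9/5 → (-103/10, 58/5)
  seg 5: left by d2 = 18 → (-283/10, 58/5)
  seg 6: down by d2 = 18 → (-283/10, -32/5)
  seg 7: down by d5 = 38/5 → (-283/10, -14)
  seg 8: left by d5 = 38/5 → (-359/10, -14)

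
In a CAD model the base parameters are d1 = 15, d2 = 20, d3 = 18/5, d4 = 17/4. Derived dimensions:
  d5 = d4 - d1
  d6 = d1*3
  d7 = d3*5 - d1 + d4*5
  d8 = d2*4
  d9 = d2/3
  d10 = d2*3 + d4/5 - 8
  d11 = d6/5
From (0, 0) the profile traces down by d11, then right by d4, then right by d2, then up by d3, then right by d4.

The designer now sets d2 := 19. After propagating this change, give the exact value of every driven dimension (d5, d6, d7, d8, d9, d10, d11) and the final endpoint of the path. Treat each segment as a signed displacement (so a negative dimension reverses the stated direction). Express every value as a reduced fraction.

d5 = -43/4
d6 = 45
d7 = 97/4
d8 = 76
d9 = 19/3
d10 = 997/20
d11 = 9
endpoint = (55/2, -27/5)

Apply edit: d2 := 19
  d5 = d4 - d1 = -43/4
  d6 = d1*3 = 45
  d7 = d3*5 - d1 + d4*5 = 97/4
  d8 = d2*4 = 76
  d9 = d2/3 = 19/3
  d10 = d2*3 + d4/5 - 8 = 997/20
  d11 = d6/5 = 9
Walk from origin (0, 0):
  seg 1: down by d11 = 9 → (0, -9)
  seg 2: right by d4 = 17/4 → (17/4, -9)
  seg 3: right by d2 = 19 → (93/4, -9)
  seg 4: up by d3 = 18/5 → (93/4, -27/5)
  seg 5: right by d4 = 17/4 → (55/2, -27/5)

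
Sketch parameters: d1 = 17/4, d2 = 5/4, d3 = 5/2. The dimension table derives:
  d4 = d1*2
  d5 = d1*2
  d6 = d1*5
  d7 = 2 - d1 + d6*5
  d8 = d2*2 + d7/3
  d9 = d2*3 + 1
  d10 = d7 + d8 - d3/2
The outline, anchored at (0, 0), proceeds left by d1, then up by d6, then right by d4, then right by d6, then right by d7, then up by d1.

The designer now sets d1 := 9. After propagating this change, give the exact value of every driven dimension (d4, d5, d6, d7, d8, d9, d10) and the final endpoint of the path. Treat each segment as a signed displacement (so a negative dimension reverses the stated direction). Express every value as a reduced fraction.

Apply edit: d1 := 9
  d4 = d1*2 = 18
  d5 = d1*2 = 18
  d6 = d1*5 = 45
  d7 = 2 - d1 + d6*5 = 218
  d8 = d2*2 + d7/3 = 451/6
  d9 = d2*3 + 1 = 19/4
  d10 = d7 + d8 - d3/2 = 3503/12
Walk from origin (0, 0):
  seg 1: left by d1 = 9 → (-9, 0)
  seg 2: up by d6 = 45 → (-9, 45)
  seg 3: right by d4 = 18 → (9, 45)
  seg 4: right by d6 = 45 → (54, 45)
  seg 5: right by d7 = 218 → (272, 45)
  seg 6: up by d1 = 9 → (272, 54)

d4 = 18
d5 = 18
d6 = 45
d7 = 218
d8 = 451/6
d9 = 19/4
d10 = 3503/12
endpoint = (272, 54)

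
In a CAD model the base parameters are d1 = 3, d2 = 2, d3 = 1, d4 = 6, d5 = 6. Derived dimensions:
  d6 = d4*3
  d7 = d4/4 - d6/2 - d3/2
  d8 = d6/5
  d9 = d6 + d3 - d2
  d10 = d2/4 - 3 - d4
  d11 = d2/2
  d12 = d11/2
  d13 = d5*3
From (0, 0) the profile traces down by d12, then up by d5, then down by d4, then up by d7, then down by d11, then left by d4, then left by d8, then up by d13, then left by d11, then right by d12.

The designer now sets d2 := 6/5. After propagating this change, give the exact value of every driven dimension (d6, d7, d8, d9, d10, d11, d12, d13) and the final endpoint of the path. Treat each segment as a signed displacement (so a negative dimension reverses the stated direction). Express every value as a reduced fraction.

Apply edit: d2 := 6/5
  d6 = d4*3 = 18
  d7 = d4/4 - d6/2 - d3/2 = -8
  d8 = d6/5 = 18/5
  d9 = d6 + d3 - d2 = 89/5
  d10 = d2/4 - 3 - d4 = -87/10
  d11 = d2/2 = 3/5
  d12 = d11/2 = 3/10
  d13 = d5*3 = 18
Walk from origin (0, 0):
  seg 1: down by d12 = 3/10 → (0, -3/10)
  seg 2: up by d5 = 6 → (0, 57/10)
  seg 3: down by d4 = 6 → (0, -3/10)
  seg 4: up by d7 = -8 → (0, -83/10)
  seg 5: down by d11 = 3/5 → (0, -89/10)
  seg 6: left by d4 = 6 → (-6, -89/10)
  seg 7: left by d8 = 18/5 → (-48/5, -89/10)
  seg 8: up by d13 = 18 → (-48/5, 91/10)
  seg 9: left by d11 = 3/5 → (-51/5, 91/10)
  seg 10: right by d12 = 3/10 → (-99/10, 91/10)

d6 = 18
d7 = -8
d8 = 18/5
d9 = 89/5
d10 = -87/10
d11 = 3/5
d12 = 3/10
d13 = 18
endpoint = (-99/10, 91/10)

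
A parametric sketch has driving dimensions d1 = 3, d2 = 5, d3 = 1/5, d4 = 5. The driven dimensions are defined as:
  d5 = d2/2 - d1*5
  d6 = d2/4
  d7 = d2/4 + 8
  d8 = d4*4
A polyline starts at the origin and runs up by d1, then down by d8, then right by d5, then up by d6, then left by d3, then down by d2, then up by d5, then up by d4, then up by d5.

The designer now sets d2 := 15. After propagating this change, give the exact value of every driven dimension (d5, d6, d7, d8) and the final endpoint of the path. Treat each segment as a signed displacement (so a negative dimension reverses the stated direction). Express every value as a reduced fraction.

d5 = -15/2
d6 = 15/4
d7 = 47/4
d8 = 20
endpoint = (-77/10, -153/4)

Apply edit: d2 := 15
  d5 = d2/2 - d1*5 = -15/2
  d6 = d2/4 = 15/4
  d7 = d2/4 + 8 = 47/4
  d8 = d4*4 = 20
Walk from origin (0, 0):
  seg 1: up by d1 = 3 → (0, 3)
  seg 2: down by d8 = 20 → (0, -17)
  seg 3: right by d5 = -15/2 → (-15/2, -17)
  seg 4: up by d6 = 15/4 → (-15/2, -53/4)
  seg 5: left by d3 = 1/5 → (-77/10, -53/4)
  seg 6: down by d2 = 15 → (-77/10, -113/4)
  seg 7: up by d5 = -15/2 → (-77/10, -143/4)
  seg 8: up by d4 = 5 → (-77/10, -123/4)
  seg 9: up by d5 = -15/2 → (-77/10, -153/4)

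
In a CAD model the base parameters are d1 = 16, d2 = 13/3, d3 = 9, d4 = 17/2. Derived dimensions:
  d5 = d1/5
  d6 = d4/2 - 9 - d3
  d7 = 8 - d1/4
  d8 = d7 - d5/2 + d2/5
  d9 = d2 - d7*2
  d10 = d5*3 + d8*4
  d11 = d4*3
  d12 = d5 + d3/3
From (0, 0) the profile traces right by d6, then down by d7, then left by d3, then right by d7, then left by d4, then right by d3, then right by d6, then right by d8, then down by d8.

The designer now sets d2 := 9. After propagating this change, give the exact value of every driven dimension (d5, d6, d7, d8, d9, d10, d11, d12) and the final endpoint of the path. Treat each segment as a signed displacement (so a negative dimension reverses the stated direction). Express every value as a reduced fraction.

d5 = 16/5
d6 = -55/4
d7 = 4
d8 = 21/5
d9 = 1
d10 = 132/5
d11 = 51/2
d12 = 31/5
endpoint = (-139/5, -41/5)

Apply edit: d2 := 9
  d5 = d1/5 = 16/5
  d6 = d4/2 - 9 - d3 = -55/4
  d7 = 8 - d1/4 = 4
  d8 = d7 - d5/2 + d2/5 = 21/5
  d9 = d2 - d7*2 = 1
  d10 = d5*3 + d8*4 = 132/5
  d11 = d4*3 = 51/2
  d12 = d5 + d3/3 = 31/5
Walk from origin (0, 0):
  seg 1: right by d6 = -55/4 → (-55/4, 0)
  seg 2: down by d7 = 4 → (-55/4, -4)
  seg 3: left by d3 = 9 → (-91/4, -4)
  seg 4: right by d7 = 4 → (-75/4, -4)
  seg 5: left by d4 = 17/2 → (-109/4, -4)
  seg 6: right by d3 = 9 → (-73/4, -4)
  seg 7: right by d6 = -55/4 → (-32, -4)
  seg 8: right by d8 = 21/5 → (-139/5, -4)
  seg 9: down by d8 = 21/5 → (-139/5, -41/5)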